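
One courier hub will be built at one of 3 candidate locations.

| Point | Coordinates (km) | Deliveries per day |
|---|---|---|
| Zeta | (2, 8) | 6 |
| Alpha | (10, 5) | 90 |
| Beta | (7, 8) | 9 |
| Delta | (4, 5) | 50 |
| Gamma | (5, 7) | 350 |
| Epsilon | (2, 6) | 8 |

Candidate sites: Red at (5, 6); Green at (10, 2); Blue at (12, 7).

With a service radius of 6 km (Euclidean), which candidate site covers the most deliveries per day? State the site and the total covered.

Coverage radius r = 6 km; a point is covered iff (Δx)²+(Δy)² ≤ 6² = 36.
  Red (5, 6): covers {Zeta, Alpha, Beta, Delta, Gamma, Epsilon} → 513
  Green (10, 2): covers {Alpha} → 90
  Blue (12, 7): covers {Alpha, Beta} → 99
Maximum coverage at Red: 513 deliveries per day.

Red, covering 513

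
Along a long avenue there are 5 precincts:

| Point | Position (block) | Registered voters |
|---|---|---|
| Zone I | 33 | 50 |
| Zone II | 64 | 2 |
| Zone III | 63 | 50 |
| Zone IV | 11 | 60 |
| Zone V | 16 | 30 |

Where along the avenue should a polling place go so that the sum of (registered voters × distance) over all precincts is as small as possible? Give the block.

For a sum of weighted absolute distances on a line, the optimum is the weighted median (not the mean). Total weight W = 192; half-weight = 96.
Sort by position and accumulate weight:
  block 11 (Zone IV, w=60) → cum 60
  block 16 (Zone V, w=30) → cum 90
  block 33 (Zone I, w=50) → cum 140  ≥ 96 → median here
  block 63 (Zone III, w=50) → cum 190
  block 64 (Zone II, w=2) → cum 192
Optimal location: block 33.

x = 33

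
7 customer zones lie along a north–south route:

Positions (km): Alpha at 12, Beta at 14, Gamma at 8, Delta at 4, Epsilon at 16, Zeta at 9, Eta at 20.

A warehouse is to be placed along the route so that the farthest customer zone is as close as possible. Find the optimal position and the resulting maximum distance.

The 1-center on a line is the midpoint of the two extreme points: leftmost at 4, rightmost at 20.
Optimal location = (4 + 20)/2 = 12; maximum distance = (20 − 4)/2 = 8.

location 12, max distance 8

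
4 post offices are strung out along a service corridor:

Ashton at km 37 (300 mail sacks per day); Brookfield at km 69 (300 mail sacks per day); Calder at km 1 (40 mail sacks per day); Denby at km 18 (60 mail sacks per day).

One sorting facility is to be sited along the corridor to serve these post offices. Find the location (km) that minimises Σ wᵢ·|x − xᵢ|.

x = 37

For a sum of weighted absolute distances on a line, the optimum is the weighted median (not the mean). Total weight W = 700; half-weight = 350.
Sort by position and accumulate weight:
  km 1 (Calder, w=40) → cum 40
  km 18 (Denby, w=60) → cum 100
  km 37 (Ashton, w=300) → cum 400  ≥ 350 → median here
  km 69 (Brookfield, w=300) → cum 700
Optimal location: km 37.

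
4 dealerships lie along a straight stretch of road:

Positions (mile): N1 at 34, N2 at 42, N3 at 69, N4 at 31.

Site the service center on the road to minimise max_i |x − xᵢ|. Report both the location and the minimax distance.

location 50, max distance 19

The 1-center on a line is the midpoint of the two extreme points: leftmost at 31, rightmost at 69.
Optimal location = (31 + 69)/2 = 50; maximum distance = (69 − 31)/2 = 19.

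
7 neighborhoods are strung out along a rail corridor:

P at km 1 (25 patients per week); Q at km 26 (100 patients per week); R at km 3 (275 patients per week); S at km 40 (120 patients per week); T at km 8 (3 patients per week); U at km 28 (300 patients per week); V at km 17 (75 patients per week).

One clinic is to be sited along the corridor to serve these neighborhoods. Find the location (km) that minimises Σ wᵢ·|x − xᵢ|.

x = 26

For a sum of weighted absolute distances on a line, the optimum is the weighted median (not the mean). Total weight W = 898; half-weight = 449.
Sort by position and accumulate weight:
  km 1 (P, w=25) → cum 25
  km 3 (R, w=275) → cum 300
  km 8 (T, w=3) → cum 303
  km 17 (V, w=75) → cum 378
  km 26 (Q, w=100) → cum 478  ≥ 449 → median here
  km 28 (U, w=300) → cum 778
  km 40 (S, w=120) → cum 898
Optimal location: km 26.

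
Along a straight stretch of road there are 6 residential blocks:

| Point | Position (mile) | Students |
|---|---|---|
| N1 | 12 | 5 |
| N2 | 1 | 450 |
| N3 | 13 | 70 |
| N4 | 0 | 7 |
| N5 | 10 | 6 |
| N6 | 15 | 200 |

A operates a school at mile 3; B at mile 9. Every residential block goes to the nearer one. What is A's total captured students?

The indifferent point is the midpoint (3+9)/2 = 6; residential blocks left of it (closer to A at 3) go to A, those right go to B.
  N4 at 0 (w=7) → A
  N2 at 1 (w=450) → A
  N5 at 10 (w=6) → B
  N1 at 12 (w=5) → B
  N3 at 13 (w=70) → B
  N6 at 15 (w=200) → B
A captures 457; B captures 281.

457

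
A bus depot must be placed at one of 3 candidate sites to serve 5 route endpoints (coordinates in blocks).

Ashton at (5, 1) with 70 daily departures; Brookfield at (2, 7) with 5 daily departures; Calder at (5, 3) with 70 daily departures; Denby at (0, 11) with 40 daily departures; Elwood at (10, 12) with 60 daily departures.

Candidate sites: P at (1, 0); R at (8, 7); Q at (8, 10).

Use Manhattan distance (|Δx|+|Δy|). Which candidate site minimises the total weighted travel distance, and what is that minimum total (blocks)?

Total weighted distance at each candidate:
  P (1, 0): total = 2620
  R (8, 7): total = 2050
  Q (8, 10): total = 2185
Minimum is at R with total 2050 blocks.

R, total 2050 blocks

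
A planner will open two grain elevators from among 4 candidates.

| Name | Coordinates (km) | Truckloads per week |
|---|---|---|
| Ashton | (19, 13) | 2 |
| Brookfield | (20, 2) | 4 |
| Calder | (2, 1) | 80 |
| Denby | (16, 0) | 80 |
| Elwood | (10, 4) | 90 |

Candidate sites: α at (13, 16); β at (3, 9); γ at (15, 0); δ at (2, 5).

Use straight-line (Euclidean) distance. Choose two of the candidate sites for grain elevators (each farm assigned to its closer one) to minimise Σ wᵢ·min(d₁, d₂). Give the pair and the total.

Evaluate every pair (each demand assigned to the nearer of the two):
  {γ, δ}: total = 1025.0
  {β, γ}: total = 1350.0
  {α, γ}: total = 1734.3
  {α, δ}: total = 2310.9
  {β, δ}: total = 2340.9
  {α, β}: total = 2760.1
Best pair: {γ, δ} with total 1025.0.

{γ, δ}, total 1025.0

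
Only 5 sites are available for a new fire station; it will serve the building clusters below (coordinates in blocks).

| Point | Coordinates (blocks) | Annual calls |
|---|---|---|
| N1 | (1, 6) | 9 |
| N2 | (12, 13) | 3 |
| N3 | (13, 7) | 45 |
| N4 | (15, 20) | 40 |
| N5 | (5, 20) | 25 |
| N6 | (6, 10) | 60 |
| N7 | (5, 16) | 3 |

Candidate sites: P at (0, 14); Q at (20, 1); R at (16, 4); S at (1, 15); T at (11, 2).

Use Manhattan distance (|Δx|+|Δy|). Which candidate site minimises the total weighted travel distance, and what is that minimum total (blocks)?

S, total 2620 blocks

Total weighted distance at each candidate:
  P (0, 14): total = 2756
  Q (20, 1): total = 4141
  R (16, 4): total = 2846
  S (1, 15): total = 2620
  T (11, 2): total = 2797
Minimum is at S with total 2620 blocks.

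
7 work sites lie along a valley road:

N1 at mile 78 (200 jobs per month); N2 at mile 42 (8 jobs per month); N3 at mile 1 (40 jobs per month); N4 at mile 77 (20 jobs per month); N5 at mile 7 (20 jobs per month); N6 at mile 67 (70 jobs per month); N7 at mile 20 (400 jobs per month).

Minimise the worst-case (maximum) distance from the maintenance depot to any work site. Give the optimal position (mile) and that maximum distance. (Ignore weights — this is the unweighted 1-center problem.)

The 1-center on a line is the midpoint of the two extreme points: leftmost at 1, rightmost at 78.
Optimal location = (1 + 78)/2 = 39.5; maximum distance = (78 − 1)/2 = 38.5.

location 39.5, max distance 38.5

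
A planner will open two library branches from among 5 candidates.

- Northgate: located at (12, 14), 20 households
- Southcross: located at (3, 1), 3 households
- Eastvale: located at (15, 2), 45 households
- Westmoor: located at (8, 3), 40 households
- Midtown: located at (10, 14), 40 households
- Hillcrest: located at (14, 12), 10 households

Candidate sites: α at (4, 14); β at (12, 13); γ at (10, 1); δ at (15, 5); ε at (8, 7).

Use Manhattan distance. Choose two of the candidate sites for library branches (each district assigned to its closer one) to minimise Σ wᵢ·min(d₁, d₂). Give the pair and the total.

Evaluate every pair (each demand assigned to the nearer of the two):
  {β, γ}: total = 621
  {β, δ}: total = 713
  {β, ε}: total = 903
  {α, γ}: total = 971
  {δ, ε}: total = 988
  {α, δ}: total = 1017
  {γ, ε}: total = 1141
  {γ, δ}: total = 1156
  {α, ε}: total = 1243
  {α, β}: total = 1402
Best pair: {β, γ} with total 621.

{β, γ}, total 621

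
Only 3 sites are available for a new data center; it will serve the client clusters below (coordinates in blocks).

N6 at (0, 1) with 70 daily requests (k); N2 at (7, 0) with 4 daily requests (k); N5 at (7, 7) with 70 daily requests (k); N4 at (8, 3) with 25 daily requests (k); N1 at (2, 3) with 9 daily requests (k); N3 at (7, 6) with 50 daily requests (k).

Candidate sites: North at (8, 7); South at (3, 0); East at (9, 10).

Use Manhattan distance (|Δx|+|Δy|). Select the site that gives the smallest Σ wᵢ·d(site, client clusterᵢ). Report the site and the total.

Total weighted distance at each candidate:
  North (8, 7): total = 1372
  South (3, 0): total = 1802
  East (9, 10): total = 2284
Minimum is at North with total 1372 blocks.

North, total 1372 blocks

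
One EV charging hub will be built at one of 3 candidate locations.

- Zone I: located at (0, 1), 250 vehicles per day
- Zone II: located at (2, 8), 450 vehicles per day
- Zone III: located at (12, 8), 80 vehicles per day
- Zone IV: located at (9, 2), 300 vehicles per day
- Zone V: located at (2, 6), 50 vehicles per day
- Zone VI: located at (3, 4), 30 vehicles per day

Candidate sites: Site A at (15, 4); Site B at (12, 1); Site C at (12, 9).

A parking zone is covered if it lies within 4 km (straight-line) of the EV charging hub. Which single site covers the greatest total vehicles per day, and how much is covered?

Site B, covering 300

Coverage radius r = 4 km; a point is covered iff (Δx)²+(Δy)² ≤ 4² = 16.
  Site A (15, 4): covers {none} → 0
  Site B (12, 1): covers {Zone IV} → 300
  Site C (12, 9): covers {Zone III} → 80
Maximum coverage at Site B: 300 vehicles per day.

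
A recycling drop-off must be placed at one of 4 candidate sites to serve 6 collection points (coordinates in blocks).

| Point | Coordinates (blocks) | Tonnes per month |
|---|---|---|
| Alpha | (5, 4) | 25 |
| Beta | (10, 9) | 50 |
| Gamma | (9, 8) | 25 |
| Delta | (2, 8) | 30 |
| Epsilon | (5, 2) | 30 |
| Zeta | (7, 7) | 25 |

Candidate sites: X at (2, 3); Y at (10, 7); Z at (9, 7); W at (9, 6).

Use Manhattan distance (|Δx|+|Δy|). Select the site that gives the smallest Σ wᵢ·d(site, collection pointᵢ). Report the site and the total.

Total weighted distance at each candidate:
  X (2, 3): total = 1595
  Y (10, 7): total = 995
  Z (9, 7): total = 910
  W (9, 6): total = 985
Minimum is at Z with total 910 blocks.

Z, total 910 blocks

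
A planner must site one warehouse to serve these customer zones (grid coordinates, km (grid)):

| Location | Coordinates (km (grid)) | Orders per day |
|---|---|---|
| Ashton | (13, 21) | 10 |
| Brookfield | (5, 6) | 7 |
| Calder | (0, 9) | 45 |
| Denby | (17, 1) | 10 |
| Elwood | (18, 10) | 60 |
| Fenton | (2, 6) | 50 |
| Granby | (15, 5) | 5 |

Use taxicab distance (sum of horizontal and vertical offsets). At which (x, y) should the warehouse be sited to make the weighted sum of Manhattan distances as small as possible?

(2, 9)

Manhattan distance separates: Σwᵢ(|x−xᵢ|+|y−yᵢ|) = Σwᵢ|x−xᵢ| + Σwᵢ|y−yᵢ|, so x and y are optimised independently as 1-D weighted medians.
Total weight W = 187; half = 93.5.
x-coordinate, sorted with cumulative weight:
  x=0 (Calder, w=45) cum 45
  x=2 (Fenton, w=50) cum 95  ← median
  x=5 (Brookfield, w=7) cum 102
  x=13 (Ashton, w=10) cum 112
  x=15 (Granby, w=5) cum 117
  x=17 (Denby, w=10) cum 127
  x=18 (Elwood, w=60) cum 187
⇒ x* = 2
y-coordinate, sorted with cumulative weight:
  y=1 (Denby, w=10) cum 10
  y=5 (Granby, w=5) cum 15
  y=6 (Brookfield, w=7) cum 22
  y=6 (Fenton, w=50) cum 72
  y=9 (Calder, w=45) cum 117  ← median
  y=10 (Elwood, w=60) cum 177
  y=21 (Ashton, w=10) cum 187
⇒ y* = 9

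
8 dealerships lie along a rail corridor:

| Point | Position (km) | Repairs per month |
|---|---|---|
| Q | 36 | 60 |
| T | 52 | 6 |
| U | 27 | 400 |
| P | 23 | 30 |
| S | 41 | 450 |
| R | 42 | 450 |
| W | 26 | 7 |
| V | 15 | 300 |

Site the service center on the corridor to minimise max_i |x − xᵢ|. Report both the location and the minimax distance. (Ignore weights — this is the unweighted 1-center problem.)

The 1-center on a line is the midpoint of the two extreme points: leftmost at 15, rightmost at 52.
Optimal location = (15 + 52)/2 = 33.5; maximum distance = (52 − 15)/2 = 18.5.

location 33.5, max distance 18.5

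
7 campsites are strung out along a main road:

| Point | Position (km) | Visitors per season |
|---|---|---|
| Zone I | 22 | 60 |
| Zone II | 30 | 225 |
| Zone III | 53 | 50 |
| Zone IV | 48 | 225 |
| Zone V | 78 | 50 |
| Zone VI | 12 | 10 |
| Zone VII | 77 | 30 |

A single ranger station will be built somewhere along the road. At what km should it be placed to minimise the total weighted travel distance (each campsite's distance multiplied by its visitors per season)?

x = 48

For a sum of weighted absolute distances on a line, the optimum is the weighted median (not the mean). Total weight W = 650; half-weight = 325.
Sort by position and accumulate weight:
  km 12 (Zone VI, w=10) → cum 10
  km 22 (Zone I, w=60) → cum 70
  km 30 (Zone II, w=225) → cum 295
  km 48 (Zone IV, w=225) → cum 520  ≥ 325 → median here
  km 53 (Zone III, w=50) → cum 570
  km 77 (Zone VII, w=30) → cum 600
  km 78 (Zone V, w=50) → cum 650
Optimal location: km 48.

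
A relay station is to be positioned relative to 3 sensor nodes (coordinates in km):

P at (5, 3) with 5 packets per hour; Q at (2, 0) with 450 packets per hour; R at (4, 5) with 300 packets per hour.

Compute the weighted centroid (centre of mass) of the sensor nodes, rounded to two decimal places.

(2.81, 2.01)

The minimiser of Σwᵢ‖p−pᵢ‖² is the weighted centroid p* = (Σwᵢpᵢ)/(Σwᵢ).
Σwᵢ = 755.
Σwᵢxᵢ = 5·5 + 450·2 + 300·4 = 2125.
Σwᵢyᵢ = 5·3 + 450·0 + 300·5 = 1515.
x* = 2125/755 = 2.81, y* = 1515/755 = 2.01.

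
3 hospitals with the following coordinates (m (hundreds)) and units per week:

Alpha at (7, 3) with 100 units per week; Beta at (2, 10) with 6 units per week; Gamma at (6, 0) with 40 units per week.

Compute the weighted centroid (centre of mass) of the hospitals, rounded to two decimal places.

(6.52, 2.47)

The minimiser of Σwᵢ‖p−pᵢ‖² is the weighted centroid p* = (Σwᵢpᵢ)/(Σwᵢ).
Σwᵢ = 146.
Σwᵢxᵢ = 100·7 + 6·2 + 40·6 = 952.
Σwᵢyᵢ = 100·3 + 6·10 + 40·0 = 360.
x* = 952/146 = 6.52, y* = 360/146 = 2.47.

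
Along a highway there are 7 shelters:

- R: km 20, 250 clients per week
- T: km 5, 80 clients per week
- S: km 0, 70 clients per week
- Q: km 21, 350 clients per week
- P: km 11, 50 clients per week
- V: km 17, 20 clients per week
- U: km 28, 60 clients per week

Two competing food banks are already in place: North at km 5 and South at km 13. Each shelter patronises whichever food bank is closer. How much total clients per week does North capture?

150

The indifferent point is the midpoint (5+13)/2 = 9; shelters left of it (closer to North at 5) go to North, those right go to South.
  S at 0 (w=70) → North
  T at 5 (w=80) → North
  P at 11 (w=50) → South
  V at 17 (w=20) → South
  R at 20 (w=250) → South
  Q at 21 (w=350) → South
  U at 28 (w=60) → South
North captures 150; South captures 730.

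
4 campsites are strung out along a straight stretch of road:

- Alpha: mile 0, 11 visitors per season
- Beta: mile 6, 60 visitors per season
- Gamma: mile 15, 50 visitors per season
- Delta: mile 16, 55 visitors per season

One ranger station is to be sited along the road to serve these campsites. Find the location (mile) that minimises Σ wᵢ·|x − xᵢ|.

x = 15

For a sum of weighted absolute distances on a line, the optimum is the weighted median (not the mean). Total weight W = 176; half-weight = 88.
Sort by position and accumulate weight:
  mile 0 (Alpha, w=11) → cum 11
  mile 6 (Beta, w=60) → cum 71
  mile 15 (Gamma, w=50) → cum 121  ≥ 88 → median here
  mile 16 (Delta, w=55) → cum 176
Optimal location: mile 15.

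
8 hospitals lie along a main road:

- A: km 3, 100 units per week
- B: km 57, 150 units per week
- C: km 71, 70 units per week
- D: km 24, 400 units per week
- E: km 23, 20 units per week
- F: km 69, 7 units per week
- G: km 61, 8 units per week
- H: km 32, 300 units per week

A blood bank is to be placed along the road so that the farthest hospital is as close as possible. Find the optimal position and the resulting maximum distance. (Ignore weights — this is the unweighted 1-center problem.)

The 1-center on a line is the midpoint of the two extreme points: leftmost at 3, rightmost at 71.
Optimal location = (3 + 71)/2 = 37; maximum distance = (71 − 3)/2 = 34.

location 37, max distance 34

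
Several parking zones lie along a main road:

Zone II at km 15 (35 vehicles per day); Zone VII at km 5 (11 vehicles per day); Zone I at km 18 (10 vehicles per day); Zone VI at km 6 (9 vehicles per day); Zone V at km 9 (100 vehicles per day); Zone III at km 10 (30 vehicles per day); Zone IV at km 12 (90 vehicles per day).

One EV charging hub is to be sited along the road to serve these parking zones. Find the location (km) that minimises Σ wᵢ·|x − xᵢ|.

x = 10

For a sum of weighted absolute distances on a line, the optimum is the weighted median (not the mean). Total weight W = 285; half-weight = 142.5.
Sort by position and accumulate weight:
  km 5 (Zone VII, w=11) → cum 11
  km 6 (Zone VI, w=9) → cum 20
  km 9 (Zone V, w=100) → cum 120
  km 10 (Zone III, w=30) → cum 150  ≥ 142.5 → median here
  km 12 (Zone IV, w=90) → cum 240
  km 15 (Zone II, w=35) → cum 275
  km 18 (Zone I, w=10) → cum 285
Optimal location: km 10.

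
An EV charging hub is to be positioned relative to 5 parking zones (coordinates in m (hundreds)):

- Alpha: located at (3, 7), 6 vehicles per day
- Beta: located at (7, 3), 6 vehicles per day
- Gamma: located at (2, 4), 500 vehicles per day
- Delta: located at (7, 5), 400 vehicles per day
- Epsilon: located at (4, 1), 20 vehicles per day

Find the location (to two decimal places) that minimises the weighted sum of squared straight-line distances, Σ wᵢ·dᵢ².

The minimiser of Σwᵢ‖p−pᵢ‖² is the weighted centroid p* = (Σwᵢpᵢ)/(Σwᵢ).
Σwᵢ = 932.
Σwᵢxᵢ = 6·3 + 6·7 + 500·2 + 400·7 + 20·4 = 3940.
Σwᵢyᵢ = 6·7 + 6·3 + 500·4 + 400·5 + 20·1 = 4080.
x* = 3940/932 = 4.23, y* = 4080/932 = 4.38.

(4.23, 4.38)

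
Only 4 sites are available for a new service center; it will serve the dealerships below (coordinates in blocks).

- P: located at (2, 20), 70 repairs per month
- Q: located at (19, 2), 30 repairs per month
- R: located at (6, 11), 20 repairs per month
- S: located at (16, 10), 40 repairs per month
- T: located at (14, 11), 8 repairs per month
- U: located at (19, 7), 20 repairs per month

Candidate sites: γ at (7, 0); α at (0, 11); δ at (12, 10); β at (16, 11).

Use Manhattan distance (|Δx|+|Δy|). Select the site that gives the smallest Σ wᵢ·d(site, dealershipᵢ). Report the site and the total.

β, total 2366 blocks

Total weighted distance at each candidate:
  γ (7, 0): total = 3694
  α (0, 11): total = 2982
  δ (12, 10): total = 2374
  β (16, 11): total = 2366
Minimum is at β with total 2366 blocks.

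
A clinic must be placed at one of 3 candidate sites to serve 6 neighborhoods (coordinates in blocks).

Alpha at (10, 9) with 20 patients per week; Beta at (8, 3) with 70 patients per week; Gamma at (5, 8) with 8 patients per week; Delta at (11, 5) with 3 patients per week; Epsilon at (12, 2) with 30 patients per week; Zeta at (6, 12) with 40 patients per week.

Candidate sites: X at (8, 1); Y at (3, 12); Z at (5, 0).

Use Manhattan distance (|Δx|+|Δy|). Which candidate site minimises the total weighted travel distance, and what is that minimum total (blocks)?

Total weighted distance at each candidate:
  X (8, 1): total = 1111
  Y (3, 12): total = 1963
  Z (5, 0): total = 1587
Minimum is at X with total 1111 blocks.

X, total 1111 blocks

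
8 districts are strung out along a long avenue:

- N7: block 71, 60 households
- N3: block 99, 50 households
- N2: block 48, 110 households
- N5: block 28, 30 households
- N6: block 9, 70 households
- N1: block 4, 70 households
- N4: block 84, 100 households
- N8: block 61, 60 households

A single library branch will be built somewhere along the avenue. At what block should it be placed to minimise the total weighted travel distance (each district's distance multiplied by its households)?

x = 48

For a sum of weighted absolute distances on a line, the optimum is the weighted median (not the mean). Total weight W = 550; half-weight = 275.
Sort by position and accumulate weight:
  block 4 (N1, w=70) → cum 70
  block 9 (N6, w=70) → cum 140
  block 28 (N5, w=30) → cum 170
  block 48 (N2, w=110) → cum 280  ≥ 275 → median here
  block 61 (N8, w=60) → cum 340
  block 71 (N7, w=60) → cum 400
  block 84 (N4, w=100) → cum 500
  block 99 (N3, w=50) → cum 550
Optimal location: block 48.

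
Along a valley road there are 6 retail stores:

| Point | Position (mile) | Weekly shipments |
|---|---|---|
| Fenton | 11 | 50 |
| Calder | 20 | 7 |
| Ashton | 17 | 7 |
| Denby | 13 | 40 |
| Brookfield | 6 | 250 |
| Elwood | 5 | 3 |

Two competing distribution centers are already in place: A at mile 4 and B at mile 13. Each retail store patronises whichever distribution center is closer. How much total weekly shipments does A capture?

253

The indifferent point is the midpoint (4+13)/2 = 8.5; retail stores left of it (closer to A at 4) go to A, those right go to B.
  Elwood at 5 (w=3) → A
  Brookfield at 6 (w=250) → A
  Fenton at 11 (w=50) → B
  Denby at 13 (w=40) → B
  Ashton at 17 (w=7) → B
  Calder at 20 (w=7) → B
A captures 253; B captures 104.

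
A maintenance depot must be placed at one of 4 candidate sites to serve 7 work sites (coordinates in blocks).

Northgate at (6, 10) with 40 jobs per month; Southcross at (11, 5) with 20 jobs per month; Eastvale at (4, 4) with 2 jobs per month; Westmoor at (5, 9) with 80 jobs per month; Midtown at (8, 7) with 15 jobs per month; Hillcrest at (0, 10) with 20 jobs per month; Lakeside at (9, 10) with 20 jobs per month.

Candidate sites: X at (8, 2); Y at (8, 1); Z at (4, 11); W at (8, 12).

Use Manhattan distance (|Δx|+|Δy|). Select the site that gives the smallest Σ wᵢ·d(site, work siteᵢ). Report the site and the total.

Total weighted distance at each candidate:
  X (8, 2): total = 1907
  Y (8, 1): total = 2104
  Z (4, 11): total = 974
  W (8, 12): total = 1199
Minimum is at Z with total 974 blocks.

Z, total 974 blocks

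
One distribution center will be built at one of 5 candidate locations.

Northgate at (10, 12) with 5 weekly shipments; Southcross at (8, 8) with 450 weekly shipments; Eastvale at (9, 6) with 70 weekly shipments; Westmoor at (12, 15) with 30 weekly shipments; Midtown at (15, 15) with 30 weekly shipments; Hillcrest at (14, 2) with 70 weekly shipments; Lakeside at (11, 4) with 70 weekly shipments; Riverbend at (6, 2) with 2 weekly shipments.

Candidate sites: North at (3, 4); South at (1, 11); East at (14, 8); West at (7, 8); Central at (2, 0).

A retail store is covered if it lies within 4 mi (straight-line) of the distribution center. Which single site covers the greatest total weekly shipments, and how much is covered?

West, covering 520

Coverage radius r = 4 mi; a point is covered iff (Δx)²+(Δy)² ≤ 4² = 16.
  North (3, 4): covers {Riverbend} → 2
  South (1, 11): covers {none} → 0
  East (14, 8): covers {none} → 0
  West (7, 8): covers {Southcross, Eastvale} → 520
  Central (2, 0): covers {none} → 0
Maximum coverage at West: 520 weekly shipments.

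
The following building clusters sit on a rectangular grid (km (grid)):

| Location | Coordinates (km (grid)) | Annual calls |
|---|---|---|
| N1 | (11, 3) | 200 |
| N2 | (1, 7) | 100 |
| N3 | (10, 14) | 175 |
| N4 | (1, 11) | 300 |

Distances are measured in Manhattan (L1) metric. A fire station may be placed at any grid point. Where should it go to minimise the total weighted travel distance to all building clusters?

(1, 11)

Manhattan distance separates: Σwᵢ(|x−xᵢ|+|y−yᵢ|) = Σwᵢ|x−xᵢ| + Σwᵢ|y−yᵢ|, so x and y are optimised independently as 1-D weighted medians.
Total weight W = 775; half = 387.5.
x-coordinate, sorted with cumulative weight:
  x=1 (N2, w=100) cum 100
  x=1 (N4, w=300) cum 400  ← median
  x=10 (N3, w=175) cum 575
  x=11 (N1, w=200) cum 775
⇒ x* = 1
y-coordinate, sorted with cumulative weight:
  y=3 (N1, w=200) cum 200
  y=7 (N2, w=100) cum 300
  y=11 (N4, w=300) cum 600  ← median
  y=14 (N3, w=175) cum 775
⇒ y* = 11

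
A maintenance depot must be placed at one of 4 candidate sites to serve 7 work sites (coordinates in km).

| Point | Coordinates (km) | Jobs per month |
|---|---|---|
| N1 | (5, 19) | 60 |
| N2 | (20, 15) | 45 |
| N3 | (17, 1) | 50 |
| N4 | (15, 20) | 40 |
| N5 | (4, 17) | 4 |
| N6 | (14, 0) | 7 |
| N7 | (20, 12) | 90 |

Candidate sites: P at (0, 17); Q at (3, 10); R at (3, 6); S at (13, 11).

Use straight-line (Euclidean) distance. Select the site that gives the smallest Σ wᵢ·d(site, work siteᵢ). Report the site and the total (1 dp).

S, total 2705.9 km

Total weighted distance at each candidate:
  P (0, 17): total = 5032.3
  Q (3, 10): total = 4480.5
  R (3, 6): total = 4890.0
  S (13, 11): total = 2705.9
Minimum is at S with total 2705.9 km.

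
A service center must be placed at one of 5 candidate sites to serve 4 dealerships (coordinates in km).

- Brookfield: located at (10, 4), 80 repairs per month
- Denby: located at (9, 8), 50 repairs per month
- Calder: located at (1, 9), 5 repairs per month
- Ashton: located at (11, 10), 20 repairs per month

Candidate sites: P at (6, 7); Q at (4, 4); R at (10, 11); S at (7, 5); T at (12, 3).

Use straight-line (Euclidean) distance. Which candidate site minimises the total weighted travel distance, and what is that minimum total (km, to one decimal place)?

Total weighted distance at each candidate:
  P (6, 7): total = 701.7
  Q (4, 4): total = 1013.7
  R (10, 11): total = 792.5
  S (7, 5): total = 597.4
  T (12, 3): total = 674.5
Minimum is at S with total 597.4 km.

S, total 597.4 km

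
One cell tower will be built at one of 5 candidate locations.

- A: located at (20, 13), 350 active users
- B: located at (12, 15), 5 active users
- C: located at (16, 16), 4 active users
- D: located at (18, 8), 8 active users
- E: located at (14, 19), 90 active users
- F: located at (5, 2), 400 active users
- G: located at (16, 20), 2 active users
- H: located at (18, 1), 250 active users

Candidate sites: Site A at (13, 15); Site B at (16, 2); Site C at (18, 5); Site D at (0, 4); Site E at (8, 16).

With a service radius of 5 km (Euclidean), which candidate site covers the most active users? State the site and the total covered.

Coverage radius r = 5 km; a point is covered iff (Δx)²+(Δy)² ≤ 5² = 25.
  Site A (13, 15): covers {B, C, E} → 99
  Site B (16, 2): covers {H} → 250
  Site C (18, 5): covers {D, H} → 258
  Site D (0, 4): covers {none} → 0
  Site E (8, 16): covers {B} → 5
Maximum coverage at Site C: 258 active users.

Site C, covering 258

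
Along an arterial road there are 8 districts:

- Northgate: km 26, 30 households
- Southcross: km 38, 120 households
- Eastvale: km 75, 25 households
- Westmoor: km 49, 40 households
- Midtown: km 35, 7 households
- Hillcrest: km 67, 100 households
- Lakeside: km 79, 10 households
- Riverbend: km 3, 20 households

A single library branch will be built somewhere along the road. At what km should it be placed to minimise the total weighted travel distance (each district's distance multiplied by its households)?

x = 38

For a sum of weighted absolute distances on a line, the optimum is the weighted median (not the mean). Total weight W = 352; half-weight = 176.
Sort by position and accumulate weight:
  km 3 (Riverbend, w=20) → cum 20
  km 26 (Northgate, w=30) → cum 50
  km 35 (Midtown, w=7) → cum 57
  km 38 (Southcross, w=120) → cum 177  ≥ 176 → median here
  km 49 (Westmoor, w=40) → cum 217
  km 67 (Hillcrest, w=100) → cum 317
  km 75 (Eastvale, w=25) → cum 342
  km 79 (Lakeside, w=10) → cum 352
Optimal location: km 38.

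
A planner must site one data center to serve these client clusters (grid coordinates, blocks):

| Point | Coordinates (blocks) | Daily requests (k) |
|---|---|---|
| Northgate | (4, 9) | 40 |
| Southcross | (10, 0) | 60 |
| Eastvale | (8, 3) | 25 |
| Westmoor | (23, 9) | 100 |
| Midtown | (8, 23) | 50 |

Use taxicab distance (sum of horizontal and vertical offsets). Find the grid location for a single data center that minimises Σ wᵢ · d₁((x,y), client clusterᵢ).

Manhattan distance separates: Σwᵢ(|x−xᵢ|+|y−yᵢ|) = Σwᵢ|x−xᵢ| + Σwᵢ|y−yᵢ|, so x and y are optimised independently as 1-D weighted medians.
Total weight W = 275; half = 137.5.
x-coordinate, sorted with cumulative weight:
  x=4 (Northgate, w=40) cum 40
  x=8 (Eastvale, w=25) cum 65
  x=8 (Midtown, w=50) cum 115
  x=10 (Southcross, w=60) cum 175  ← median
  x=23 (Westmoor, w=100) cum 275
⇒ x* = 10
y-coordinate, sorted with cumulative weight:
  y=0 (Southcross, w=60) cum 60
  y=3 (Eastvale, w=25) cum 85
  y=9 (Northgate, w=40) cum 125
  y=9 (Westmoor, w=100) cum 225  ← median
  y=23 (Midtown, w=50) cum 275
⇒ y* = 9

(10, 9)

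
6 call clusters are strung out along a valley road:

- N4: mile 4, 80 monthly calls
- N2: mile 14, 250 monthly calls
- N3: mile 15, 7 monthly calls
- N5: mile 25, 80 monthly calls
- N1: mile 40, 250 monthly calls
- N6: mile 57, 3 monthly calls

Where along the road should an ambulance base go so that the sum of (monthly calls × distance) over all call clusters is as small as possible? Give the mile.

For a sum of weighted absolute distances on a line, the optimum is the weighted median (not the mean). Total weight W = 670; half-weight = 335.
Sort by position and accumulate weight:
  mile 4 (N4, w=80) → cum 80
  mile 14 (N2, w=250) → cum 330
  mile 15 (N3, w=7) → cum 337  ≥ 335 → median here
  mile 25 (N5, w=80) → cum 417
  mile 40 (N1, w=250) → cum 667
  mile 57 (N6, w=3) → cum 670
Optimal location: mile 15.

x = 15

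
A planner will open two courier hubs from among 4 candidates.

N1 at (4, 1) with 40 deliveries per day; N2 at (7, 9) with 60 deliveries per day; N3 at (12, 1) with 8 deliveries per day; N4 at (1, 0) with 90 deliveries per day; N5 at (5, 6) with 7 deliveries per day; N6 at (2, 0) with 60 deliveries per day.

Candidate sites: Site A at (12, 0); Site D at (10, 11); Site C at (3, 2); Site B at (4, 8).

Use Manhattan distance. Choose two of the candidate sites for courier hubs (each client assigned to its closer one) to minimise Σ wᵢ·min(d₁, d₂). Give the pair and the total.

Evaluate every pair (each demand assigned to the nearer of the two):
  {Site C, Site B}: total = 961
  {Site D, Site C}: total = 1042
  {Site A, Site C}: total = 1330
  {Site A, Site B}: total = 2139
  {Site D, Site B}: total = 2227
  {Site A, Site D}: total = 2328
Best pair: {Site C, Site B} with total 961.

{Site C, Site B}, total 961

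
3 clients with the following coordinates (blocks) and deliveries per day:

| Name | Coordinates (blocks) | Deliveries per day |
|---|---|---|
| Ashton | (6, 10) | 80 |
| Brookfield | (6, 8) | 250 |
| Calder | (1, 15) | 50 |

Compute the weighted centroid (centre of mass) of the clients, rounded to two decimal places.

The minimiser of Σwᵢ‖p−pᵢ‖² is the weighted centroid p* = (Σwᵢpᵢ)/(Σwᵢ).
Σwᵢ = 380.
Σwᵢxᵢ = 80·6 + 250·6 + 50·1 = 2030.
Σwᵢyᵢ = 80·10 + 250·8 + 50·15 = 3550.
x* = 2030/380 = 5.34, y* = 3550/380 = 9.34.

(5.34, 9.34)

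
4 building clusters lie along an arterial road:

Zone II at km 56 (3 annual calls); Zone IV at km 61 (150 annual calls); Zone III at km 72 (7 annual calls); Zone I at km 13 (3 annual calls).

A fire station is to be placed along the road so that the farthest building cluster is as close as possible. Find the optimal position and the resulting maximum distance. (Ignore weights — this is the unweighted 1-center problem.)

The 1-center on a line is the midpoint of the two extreme points: leftmost at 13, rightmost at 72.
Optimal location = (13 + 72)/2 = 42.5; maximum distance = (72 − 13)/2 = 29.5.

location 42.5, max distance 29.5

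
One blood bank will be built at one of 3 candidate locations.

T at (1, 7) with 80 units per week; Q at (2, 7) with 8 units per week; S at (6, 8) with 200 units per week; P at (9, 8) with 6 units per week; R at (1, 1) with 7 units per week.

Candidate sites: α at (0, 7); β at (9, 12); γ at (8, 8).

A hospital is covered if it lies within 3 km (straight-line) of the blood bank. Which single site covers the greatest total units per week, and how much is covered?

Coverage radius r = 3 km; a point is covered iff (Δx)²+(Δy)² ≤ 3² = 9.
  α (0, 7): covers {T, Q} → 88
  β (9, 12): covers {none} → 0
  γ (8, 8): covers {S, P} → 206
Maximum coverage at γ: 206 units per week.

γ, covering 206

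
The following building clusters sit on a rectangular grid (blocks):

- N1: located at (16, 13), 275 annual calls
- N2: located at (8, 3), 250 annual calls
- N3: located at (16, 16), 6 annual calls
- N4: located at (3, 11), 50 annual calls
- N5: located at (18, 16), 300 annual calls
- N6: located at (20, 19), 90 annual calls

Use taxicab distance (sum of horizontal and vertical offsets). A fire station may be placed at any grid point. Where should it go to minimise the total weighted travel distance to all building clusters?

(16, 13)

Manhattan distance separates: Σwᵢ(|x−xᵢ|+|y−yᵢ|) = Σwᵢ|x−xᵢ| + Σwᵢ|y−yᵢ|, so x and y are optimised independently as 1-D weighted medians.
Total weight W = 971; half = 485.5.
x-coordinate, sorted with cumulative weight:
  x=3 (N4, w=50) cum 50
  x=8 (N2, w=250) cum 300
  x=16 (N1, w=275) cum 575  ← median
  x=16 (N3, w=6) cum 581
  x=18 (N5, w=300) cum 881
  x=20 (N6, w=90) cum 971
⇒ x* = 16
y-coordinate, sorted with cumulative weight:
  y=3 (N2, w=250) cum 250
  y=11 (N4, w=50) cum 300
  y=13 (N1, w=275) cum 575  ← median
  y=16 (N3, w=6) cum 581
  y=16 (N5, w=300) cum 881
  y=19 (N6, w=90) cum 971
⇒ y* = 13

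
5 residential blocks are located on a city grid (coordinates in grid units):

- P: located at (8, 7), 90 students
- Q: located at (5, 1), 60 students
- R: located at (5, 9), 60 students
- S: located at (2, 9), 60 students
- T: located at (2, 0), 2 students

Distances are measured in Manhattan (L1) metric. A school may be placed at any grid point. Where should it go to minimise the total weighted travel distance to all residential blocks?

(5, 7)

Manhattan distance separates: Σwᵢ(|x−xᵢ|+|y−yᵢ|) = Σwᵢ|x−xᵢ| + Σwᵢ|y−yᵢ|, so x and y are optimised independently as 1-D weighted medians.
Total weight W = 272; half = 136.
x-coordinate, sorted with cumulative weight:
  x=2 (S, w=60) cum 60
  x=2 (T, w=2) cum 62
  x=5 (Q, w=60) cum 122
  x=5 (R, w=60) cum 182  ← median
  x=8 (P, w=90) cum 272
⇒ x* = 5
y-coordinate, sorted with cumulative weight:
  y=0 (T, w=2) cum 2
  y=1 (Q, w=60) cum 62
  y=7 (P, w=90) cum 152  ← median
  y=9 (R, w=60) cum 212
  y=9 (S, w=60) cum 272
⇒ y* = 7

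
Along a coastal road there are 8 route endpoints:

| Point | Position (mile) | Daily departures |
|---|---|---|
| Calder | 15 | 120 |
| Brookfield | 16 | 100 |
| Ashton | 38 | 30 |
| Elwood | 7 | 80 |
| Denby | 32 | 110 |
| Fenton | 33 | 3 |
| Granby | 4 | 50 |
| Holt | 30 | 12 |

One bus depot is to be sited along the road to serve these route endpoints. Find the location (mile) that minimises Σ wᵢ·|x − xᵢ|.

x = 16

For a sum of weighted absolute distances on a line, the optimum is the weighted median (not the mean). Total weight W = 505; half-weight = 252.5.
Sort by position and accumulate weight:
  mile 4 (Granby, w=50) → cum 50
  mile 7 (Elwood, w=80) → cum 130
  mile 15 (Calder, w=120) → cum 250
  mile 16 (Brookfield, w=100) → cum 350  ≥ 252.5 → median here
  mile 30 (Holt, w=12) → cum 362
  mile 32 (Denby, w=110) → cum 472
  mile 33 (Fenton, w=3) → cum 475
  mile 38 (Ashton, w=30) → cum 505
Optimal location: mile 16.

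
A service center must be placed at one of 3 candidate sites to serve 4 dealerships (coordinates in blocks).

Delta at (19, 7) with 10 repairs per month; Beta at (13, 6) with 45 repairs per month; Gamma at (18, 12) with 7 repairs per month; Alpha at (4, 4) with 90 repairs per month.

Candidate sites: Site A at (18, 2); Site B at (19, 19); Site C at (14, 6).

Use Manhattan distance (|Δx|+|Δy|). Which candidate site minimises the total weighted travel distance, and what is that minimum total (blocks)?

Site C, total 1255 blocks

Total weighted distance at each candidate:
  Site A (18, 2): total = 1975
  Site B (19, 19): total = 3731
  Site C (14, 6): total = 1255
Minimum is at Site C with total 1255 blocks.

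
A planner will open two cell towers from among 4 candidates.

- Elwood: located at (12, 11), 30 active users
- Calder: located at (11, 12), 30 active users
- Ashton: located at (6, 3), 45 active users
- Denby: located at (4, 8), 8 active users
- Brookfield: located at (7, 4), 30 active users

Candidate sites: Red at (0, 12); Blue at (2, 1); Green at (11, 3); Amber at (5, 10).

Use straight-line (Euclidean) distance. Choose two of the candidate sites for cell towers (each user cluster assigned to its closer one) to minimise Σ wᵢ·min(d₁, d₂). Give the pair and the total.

{Green, Amber}, total 768.5

Evaluate every pair (each demand assigned to the nearer of the two):
  {Green, Amber}: total = 768.5
  {Blue, Amber}: total = 795.9
  {Blue, Green}: total = 895.0
  {Red, Green}: total = 905.8
  {Red, Amber}: total = 927.7
  {Red, Blue}: total = 1112.7
Best pair: {Green, Amber} with total 768.5.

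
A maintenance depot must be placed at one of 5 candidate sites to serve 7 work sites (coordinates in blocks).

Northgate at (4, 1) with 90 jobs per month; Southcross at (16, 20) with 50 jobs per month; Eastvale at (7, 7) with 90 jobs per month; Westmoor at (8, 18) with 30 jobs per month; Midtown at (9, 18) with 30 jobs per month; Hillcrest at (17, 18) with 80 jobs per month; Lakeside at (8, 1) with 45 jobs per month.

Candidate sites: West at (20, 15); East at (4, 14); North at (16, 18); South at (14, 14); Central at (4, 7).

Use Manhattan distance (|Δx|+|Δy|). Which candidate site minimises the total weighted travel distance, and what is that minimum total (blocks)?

Central, total 5360 blocks

Total weighted distance at each candidate:
  West (20, 15): total = 7560
  East (4, 14): total = 5605
  North (16, 18): total = 6165
  South (14, 14): total = 5715
  Central (4, 7): total = 5360
Minimum is at Central with total 5360 blocks.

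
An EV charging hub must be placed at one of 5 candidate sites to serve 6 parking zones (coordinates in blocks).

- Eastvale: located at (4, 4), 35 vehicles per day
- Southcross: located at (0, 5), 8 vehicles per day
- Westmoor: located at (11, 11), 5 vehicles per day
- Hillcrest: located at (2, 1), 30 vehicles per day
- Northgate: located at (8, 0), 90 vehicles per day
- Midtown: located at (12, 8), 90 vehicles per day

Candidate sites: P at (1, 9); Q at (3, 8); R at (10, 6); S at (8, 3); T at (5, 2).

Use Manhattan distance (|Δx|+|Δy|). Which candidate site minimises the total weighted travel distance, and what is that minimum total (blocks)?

S, total 1630 blocks

Total weighted distance at each candidate:
  P (1, 9): total = 3170
  Q (3, 8): total = 2498
  R (10, 6): total = 1868
  S (8, 3): total = 1630
  T (5, 2): total = 1984
Minimum is at S with total 1630 blocks.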